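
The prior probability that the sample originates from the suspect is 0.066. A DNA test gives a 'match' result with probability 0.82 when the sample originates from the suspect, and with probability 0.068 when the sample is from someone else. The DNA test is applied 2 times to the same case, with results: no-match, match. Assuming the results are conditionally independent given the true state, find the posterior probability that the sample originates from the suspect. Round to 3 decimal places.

With H the event that the sample originates from the suspect, the joint likelihood of the observed sequence is P(data|H) = 0.18·0.82 = 0.14760 and P(data|¬H) = 0.932·0.068 = 0.063376.
Bayes: P(H|data) = 0.066·0.14760 / (0.066·0.14760 + 0.934·0.063376) = 0.0097416/0.068935 = 0.1413.

Posterior P(H) ≈ 0.141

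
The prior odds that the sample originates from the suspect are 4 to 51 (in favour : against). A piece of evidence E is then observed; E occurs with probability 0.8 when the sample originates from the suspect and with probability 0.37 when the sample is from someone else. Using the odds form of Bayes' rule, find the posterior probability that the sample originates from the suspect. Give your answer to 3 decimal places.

Prior odds = 4/51 = 0.078431.
Likelihood ratio for E = 0.8/0.37 = 2.1622.
Posterior odds = prior odds × LR = 0.16958.
Posterior probability = odds/(1+odds) = 0.16958/1.1696 = 0.145.

Posterior probability ≈ 0.145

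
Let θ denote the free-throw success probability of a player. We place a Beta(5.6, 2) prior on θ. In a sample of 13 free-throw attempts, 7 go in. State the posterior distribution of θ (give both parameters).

The binomial likelihood is conjugate to the Beta prior: with 7 successes and 6 failures, the posterior is Beta(5.6+7, 2+6) = Beta(12.6, 8).

Posterior: Beta(12.6, 8)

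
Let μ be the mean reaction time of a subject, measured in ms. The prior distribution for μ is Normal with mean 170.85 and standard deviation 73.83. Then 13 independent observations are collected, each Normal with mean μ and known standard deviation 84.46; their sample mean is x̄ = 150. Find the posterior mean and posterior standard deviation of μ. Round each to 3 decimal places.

Posterior mean ≈ 151.907; posterior SD ≈ 22.328

With known σ, the Normal prior is conjugate. Weight on the data is w = (n/σ²)/(n/σ² + 1/τ₀²) = 0.00182239/(0.00182239+0.00018346) = 0.90854.
Posterior mean = w·x̄ + (1−w)·μ₀ = 0.90854·150 + 0.091461·170.85 = 151.907. Posterior variance = 1/(0.00182239+0.00018346) = 498.543, so SD = 22.328.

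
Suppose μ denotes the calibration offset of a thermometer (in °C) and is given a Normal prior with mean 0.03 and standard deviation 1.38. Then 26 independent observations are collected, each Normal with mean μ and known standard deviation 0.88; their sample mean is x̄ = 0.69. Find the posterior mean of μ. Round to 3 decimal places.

With known σ, the Normal prior is conjugate. Weight on the data is w = (n/σ²)/(n/σ² + 1/τ₀²) = 33.5744/(33.5744+0.525100) = 0.98460.
Posterior mean = w·x̄ + (1−w)·μ₀ = 0.98460·0.69 + 0.015399·0.03 = 0.680.

Posterior mean ≈ 0.680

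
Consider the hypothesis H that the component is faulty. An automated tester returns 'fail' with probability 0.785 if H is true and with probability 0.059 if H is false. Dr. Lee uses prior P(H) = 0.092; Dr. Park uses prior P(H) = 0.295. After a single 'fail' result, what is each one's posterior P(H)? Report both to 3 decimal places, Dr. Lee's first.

Dr. Lee: 0.574; Dr. Park: 0.848

P('+'|H) = 0.785, P('+'|¬H) = 0.059.
Dr. Lee: numerator 0.785·0.092 = 0.072220; evidence = 0.072220+0.059·0.908 = 0.12579; posterior = 0.574.
Dr. Park: numerator 0.785·0.295 = 0.23158; evidence = 0.23158+0.059·0.705 = 0.27317; posterior = 0.848.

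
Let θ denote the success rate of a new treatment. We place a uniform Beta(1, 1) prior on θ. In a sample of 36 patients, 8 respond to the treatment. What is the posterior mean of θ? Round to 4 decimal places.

Observing 8 successes and 28 failures updates Beta(1, 1) by adding the success and failure counts to the two shape parameters: α = 1+8 = 9, β = 1+28 = 29.
Posterior mean = α/(α+β) = 9/38 = 0.2368.

Posterior mean ≈ 0.2368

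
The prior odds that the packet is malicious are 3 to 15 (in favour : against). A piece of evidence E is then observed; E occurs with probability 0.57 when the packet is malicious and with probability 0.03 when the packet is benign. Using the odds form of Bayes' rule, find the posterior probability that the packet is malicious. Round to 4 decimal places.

Posterior probability ≈ 0.7917

Prior odds = 3/15 = 0.20000.
Likelihood ratio for E = 0.57/0.03 = 19.000.
Posterior odds = prior odds × LR = 3.8000.
Posterior probability = odds/(1+odds) = 3.8000/4.8000 = 0.7917.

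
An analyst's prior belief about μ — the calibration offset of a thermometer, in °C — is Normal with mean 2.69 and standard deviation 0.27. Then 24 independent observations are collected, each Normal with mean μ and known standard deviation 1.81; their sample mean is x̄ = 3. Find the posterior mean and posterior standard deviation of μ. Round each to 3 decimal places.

Prior precision 1/τ₀² = 1/0.27² = 13.7174; data precision n/σ² = 24/1.81² = 7.32578.
Posterior precision = 13.7174 + 7.32578 = 21.0432, giving posterior SD = 1/√21.0432 = 0.218.
Posterior mean = (13.7174·2.69 + 7.32578·3) / 21.0432 = 2.798.

Posterior mean ≈ 2.798; posterior SD ≈ 0.218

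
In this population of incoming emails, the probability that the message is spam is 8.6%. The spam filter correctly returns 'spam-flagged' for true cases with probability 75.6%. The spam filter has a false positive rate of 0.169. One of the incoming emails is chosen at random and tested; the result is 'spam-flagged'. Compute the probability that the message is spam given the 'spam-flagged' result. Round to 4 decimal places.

P(H | E) ≈ 0.2962

Write H for 'the message is spam'. Prior odds H:¬H = 0.086/0.914 = 0.094092. For the 'spam-flagged' outcome, the likelihood ratio is 0.756/0.169 = 4.4734.
Posterior odds = 0.094092 × 4.4734 = 0.42091, so P(H|E) = 0.42091/(1+0.42091) = 0.2962.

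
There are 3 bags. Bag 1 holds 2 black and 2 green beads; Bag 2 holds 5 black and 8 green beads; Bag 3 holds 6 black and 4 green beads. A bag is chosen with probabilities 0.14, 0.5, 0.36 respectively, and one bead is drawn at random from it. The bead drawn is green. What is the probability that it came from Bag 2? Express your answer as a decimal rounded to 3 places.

Posterior probability ≈ 0.590

Tabulate prior·likelihood by source: [1] prior 0.14, lik 0.5, product 0.07000; [2] prior 0.5, lik 0.6154, product 0.3077; [3] prior 0.36, lik 0.4, product 0.1440.
Normalizing constant = 0.52169; the posterior for Bag 2 is its product over the sum, 0.3077/0.52169 = 0.590.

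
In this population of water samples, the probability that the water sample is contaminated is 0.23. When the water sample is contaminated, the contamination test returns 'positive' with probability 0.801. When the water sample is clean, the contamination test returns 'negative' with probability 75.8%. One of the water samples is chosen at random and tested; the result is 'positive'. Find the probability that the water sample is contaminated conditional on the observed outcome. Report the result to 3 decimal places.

P(H | E) ≈ 0.497

Let H be the event that the water sample is contaminated. P(H) = 0.23, so P(¬H) = 0.77. With E the 'positive' result, P(E|H) = 0.801 and P(E|¬H) = 0.242.
P(E) = 0.801·0.23 + 0.242·0.77 = 0.18423 + 0.18634 = 0.37057.
By Bayes' theorem, P(H|E) = 0.18423 / 0.37057 = 0.497.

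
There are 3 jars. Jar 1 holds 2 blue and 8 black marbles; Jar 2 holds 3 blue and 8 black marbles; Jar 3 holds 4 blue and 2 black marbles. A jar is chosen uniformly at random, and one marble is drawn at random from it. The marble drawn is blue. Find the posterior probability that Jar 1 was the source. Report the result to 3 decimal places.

Tabulate prior·likelihood by source: [1] prior 0.333333, lik 0.2, product 0.06667; [2] prior 0.333333, lik 0.2727, product 0.09091; [3] prior 0.333333, lik 0.6667, product 0.2222.
Normalizing constant = 0.37980; the posterior for Jar 1 is its product over the sum, 0.06667/0.37980 = 0.176.

Posterior probability ≈ 0.176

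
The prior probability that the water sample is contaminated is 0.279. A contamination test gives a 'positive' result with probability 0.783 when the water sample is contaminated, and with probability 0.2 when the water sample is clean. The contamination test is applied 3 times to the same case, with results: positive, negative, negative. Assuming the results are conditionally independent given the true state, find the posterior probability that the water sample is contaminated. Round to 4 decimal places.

Let H be the event that the water sample is contaminated; start with P(H) = 0.279. P('positive'|H) = 0.783, P('positive'|¬H) = 0.2.
Update on result 1 ('positive'): P(H) ← 0.783·0.2790 / (0.783·0.2790 + 0.2·0.7210) = 0.21846/0.36266 = 0.6024.
Update on result 2 ('negative'): P(H) ← 0.217·0.6024 / (0.217·0.6024 + 0.8·0.3976) = 0.13072/0.44881 = 0.2912.
Update on result 3 ('negative'): P(H) ← 0.217·0.2912 / (0.217·0.2912 + 0.8·0.7088) = 0.063201/0.63020 = 0.1003.

Posterior P(H) ≈ 0.1003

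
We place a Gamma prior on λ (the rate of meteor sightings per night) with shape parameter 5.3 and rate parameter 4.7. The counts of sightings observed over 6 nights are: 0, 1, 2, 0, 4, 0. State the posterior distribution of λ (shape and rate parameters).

Posterior: Gamma(shape=12.3, rate=10.7)

Total count ∑xᵢ = 7 over n = 6 nights.
Gamma is conjugate to the Poisson likelihood: posterior is Gamma(shape = 5.3+7 = 12.3, rate = 4.7+6 = 10.7).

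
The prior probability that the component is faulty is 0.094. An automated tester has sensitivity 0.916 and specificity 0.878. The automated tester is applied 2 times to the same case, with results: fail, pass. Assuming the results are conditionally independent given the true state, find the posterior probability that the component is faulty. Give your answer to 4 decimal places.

Posterior P(H) ≈ 0.0694

Let H be the event that the component is faulty; start with P(H) = 0.094. P('fail'|H) = 0.916, P('fail'|¬H) = 0.122.
Update on result 1 ('fail'): P(H) ← 0.916·0.0940 / (0.916·0.0940 + 0.122·0.9060) = 0.086104/0.19664 = 0.4379.
Update on result 2 ('pass'): P(H) ← 0.084·0.4379 / (0.084·0.4379 + 0.878·0.5621) = 0.036782/0.53032 = 0.0694.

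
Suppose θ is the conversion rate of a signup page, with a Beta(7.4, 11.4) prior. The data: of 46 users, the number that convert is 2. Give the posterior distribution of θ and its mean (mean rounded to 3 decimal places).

Posterior: Beta(9.4, 55.4); mean ≈ 0.145

The binomial likelihood is conjugate to the Beta prior: with 2 successes and 44 failures, the posterior is Beta(7.4+2, 11.4+44) = Beta(9.4, 55.4).
E[θ | data] = 9.4/(9.4+55.4) = 0.145.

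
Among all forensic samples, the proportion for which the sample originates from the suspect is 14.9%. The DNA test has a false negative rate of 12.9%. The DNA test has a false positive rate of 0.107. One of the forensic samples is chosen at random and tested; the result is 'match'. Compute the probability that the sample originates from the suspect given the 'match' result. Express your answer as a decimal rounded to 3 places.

Write H for 'the sample originates from the suspect'. Prior odds H:¬H = 0.149/0.851 = 0.17509. For the 'match' outcome, the likelihood ratio is 0.871/0.107 = 8.1402.
Posterior odds = 0.17509 × 8.1402 = 1.4253, so P(H|E) = 1.4253/(1+1.4253) = 0.588.

P(H | E) ≈ 0.588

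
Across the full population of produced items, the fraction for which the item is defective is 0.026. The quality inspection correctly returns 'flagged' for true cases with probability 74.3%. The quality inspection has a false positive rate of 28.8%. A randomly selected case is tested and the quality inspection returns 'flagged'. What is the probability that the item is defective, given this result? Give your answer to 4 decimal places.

Write H for 'the item is defective'. Prior odds H:¬H = 0.026/0.974 = 0.026694. For the 'flagged' outcome, the likelihood ratio is 0.743/0.288 = 2.5799.
Posterior odds = 0.026694 × 2.5799 = 0.068867, so P(H|E) = 0.068867/(1+0.068867) = 0.0644.

P(H | E) ≈ 0.0644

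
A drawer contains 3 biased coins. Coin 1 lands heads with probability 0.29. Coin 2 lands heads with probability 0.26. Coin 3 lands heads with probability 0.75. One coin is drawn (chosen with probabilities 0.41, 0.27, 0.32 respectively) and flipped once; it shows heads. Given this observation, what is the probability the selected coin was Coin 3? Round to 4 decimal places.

Posterior probability ≈ 0.5593

Tabulate prior·likelihood by source: [1] prior 0.41, lik 0.29, product 0.1189; [2] prior 0.27, lik 0.26, product 0.07020; [3] prior 0.32, lik 0.75, product 0.2400.
Normalizing constant = 0.42910; the posterior for Coin 3 is its product over the sum, 0.2400/0.42910 = 0.5593.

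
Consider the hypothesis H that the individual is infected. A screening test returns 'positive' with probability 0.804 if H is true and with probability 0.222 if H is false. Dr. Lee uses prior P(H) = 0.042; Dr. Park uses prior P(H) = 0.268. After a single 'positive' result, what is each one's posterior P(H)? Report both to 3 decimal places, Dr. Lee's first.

The likelihood ratio for a 'positive' result is 0.804/0.222 = 3.6216.
Dr. Lee: prior odds 0.042/0.958 = 0.043841; posterior odds 0.15878; posterior probability 0.137.
Dr. Park: prior odds 0.268/0.732 = 0.36612; posterior odds 1.3259; posterior probability 0.570.

Dr. Lee: 0.137; Dr. Park: 0.570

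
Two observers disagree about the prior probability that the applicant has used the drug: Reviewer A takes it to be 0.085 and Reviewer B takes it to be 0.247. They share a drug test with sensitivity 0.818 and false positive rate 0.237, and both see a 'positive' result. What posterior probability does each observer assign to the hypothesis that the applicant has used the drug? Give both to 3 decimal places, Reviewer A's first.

Reviewer A: 0.243; Reviewer B: 0.531

P('+'|H) = 0.818, P('+'|¬H) = 0.237.
Reviewer A: numerator 0.818·0.085 = 0.069530; evidence = 0.069530+0.237·0.915 = 0.28639; posterior = 0.243.
Reviewer B: numerator 0.818·0.247 = 0.20205; evidence = 0.20205+0.237·0.753 = 0.38051; posterior = 0.531.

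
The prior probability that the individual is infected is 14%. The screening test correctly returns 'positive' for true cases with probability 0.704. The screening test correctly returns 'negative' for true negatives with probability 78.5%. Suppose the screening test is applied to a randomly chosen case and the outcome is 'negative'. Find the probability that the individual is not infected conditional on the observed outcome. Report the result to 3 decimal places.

Write H for 'the individual is infected'. Prior odds H:¬H = 0.14/0.86 = 0.16279. For the 'negative' outcome, the likelihood ratio is 0.296/0.785 = 0.37707.
Posterior odds = 0.16279 × 0.37707 = 0.061383, so P(H|E) = 0.061383/(1+0.061383) = 0.058. Then P(¬H|E) = 1 − 0.058 = 0.942.

P(¬H | E) ≈ 0.942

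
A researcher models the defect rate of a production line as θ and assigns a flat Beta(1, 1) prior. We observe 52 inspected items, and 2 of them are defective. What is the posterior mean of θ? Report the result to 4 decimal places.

Observing 2 successes and 50 failures updates Beta(1, 1) by adding the success and failure counts to the two shape parameters: α = 1+2 = 3, β = 1+50 = 51.
Posterior mean = α/(α+β) = 3/54 = 0.0556.

Posterior mean ≈ 0.0556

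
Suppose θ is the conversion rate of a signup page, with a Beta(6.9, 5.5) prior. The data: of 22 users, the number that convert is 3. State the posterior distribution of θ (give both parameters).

Posterior: Beta(9.9, 24.5)

The binomial likelihood is conjugate to the Beta prior: with 3 successes and 19 failures, the posterior is Beta(6.9+3, 5.5+19) = Beta(9.9, 24.5).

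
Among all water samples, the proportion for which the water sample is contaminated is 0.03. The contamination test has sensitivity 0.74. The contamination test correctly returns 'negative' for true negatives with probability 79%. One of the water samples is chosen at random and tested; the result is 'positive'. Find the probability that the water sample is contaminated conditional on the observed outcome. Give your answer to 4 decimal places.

Let H be the event that the water sample is contaminated. P(H) = 0.03, so P(¬H) = 0.97. With E the 'positive' result, P(E|H) = 0.74 and P(E|¬H) = 0.21.
P(E) = 0.74·0.03 + 0.21·0.97 = 0.022200 + 0.20370 = 0.22590.
By Bayes' theorem, P(H|E) = 0.022200 / 0.22590 = 0.0983.

P(H | E) ≈ 0.0983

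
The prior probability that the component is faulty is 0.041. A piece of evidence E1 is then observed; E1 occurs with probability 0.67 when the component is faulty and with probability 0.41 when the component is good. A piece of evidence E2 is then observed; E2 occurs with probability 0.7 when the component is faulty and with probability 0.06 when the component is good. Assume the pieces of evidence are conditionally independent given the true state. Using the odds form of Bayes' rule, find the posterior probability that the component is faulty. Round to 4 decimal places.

Prior odds = 0.041/(1−0.041) = 0.042753. In log-odds, ln(0.042753) = -3.1523.
Add log likelihood ratios: ln(1.6341) + ln(11.667) = 2.9479.
Posterior log-odds = -0.20446, so posterior odds = exp(-0.20446) = 0.81509. Converting, P(H|E) = 0.81509/1.8151 = 0.4491.

Posterior probability ≈ 0.4491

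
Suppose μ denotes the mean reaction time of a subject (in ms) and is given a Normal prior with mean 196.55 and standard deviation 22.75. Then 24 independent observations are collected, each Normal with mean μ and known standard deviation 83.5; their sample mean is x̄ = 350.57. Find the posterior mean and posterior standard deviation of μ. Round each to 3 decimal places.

With known σ, the Normal prior is conjugate. Weight on the data is w = (n/σ²)/(n/σ² + 1/τ₀²) = 0.00344222/(0.00344222+0.00193213) = 0.64049.
Posterior mean = w·x̄ + (1−w)·μ₀ = 0.64049·350.57 + 0.35951·196.55 = 295.198. Posterior variance = 1/(0.00344222+0.00193213) = 186.069, so SD = 13.641.

Posterior mean ≈ 295.198; posterior SD ≈ 13.641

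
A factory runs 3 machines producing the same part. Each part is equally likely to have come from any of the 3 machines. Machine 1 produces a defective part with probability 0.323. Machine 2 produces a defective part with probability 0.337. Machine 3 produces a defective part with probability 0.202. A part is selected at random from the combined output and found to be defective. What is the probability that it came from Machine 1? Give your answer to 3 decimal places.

Posterior probability ≈ 0.375

Tabulate prior·likelihood by source: [1] prior 0.333333, lik 0.323, product 0.1077; [2] prior 0.333333, lik 0.337, product 0.1123; [3] prior 0.333333, lik 0.202, product 0.06733.
Normalizing constant = 0.28733; the posterior for Machine 1 is its product over the sum, 0.1077/0.28733 = 0.375.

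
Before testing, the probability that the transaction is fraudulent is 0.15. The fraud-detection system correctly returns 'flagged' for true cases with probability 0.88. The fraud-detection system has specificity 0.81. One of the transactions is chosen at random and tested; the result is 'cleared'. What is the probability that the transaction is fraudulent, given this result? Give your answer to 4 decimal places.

P(H | E) ≈ 0.0255

Write H for 'the transaction is fraudulent'. Prior odds H:¬H = 0.15/0.85 = 0.17647. For the 'cleared' outcome, the likelihood ratio is 0.12/0.81 = 0.14815.
Posterior odds = 0.17647 × 0.14815 = 0.026144, so P(H|E) = 0.026144/(1+0.026144) = 0.0255.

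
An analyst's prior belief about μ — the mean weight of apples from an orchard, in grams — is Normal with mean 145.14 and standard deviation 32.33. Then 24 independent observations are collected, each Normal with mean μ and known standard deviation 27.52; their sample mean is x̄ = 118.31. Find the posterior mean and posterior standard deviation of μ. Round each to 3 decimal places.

Posterior mean ≈ 119.096; posterior SD ≈ 5.535

Prior precision 1/τ₀² = 1/32.33² = 0.00095673; data precision n/σ² = 24/27.52² = 0.0316894.
Posterior precision = 0.00095673 + 0.0316894 = 0.0326462, giving posterior SD = 1/√0.0326462 = 5.535.
Posterior mean = (0.00095673·145.14 + 0.0316894·118.31) / 0.0326462 = 119.096.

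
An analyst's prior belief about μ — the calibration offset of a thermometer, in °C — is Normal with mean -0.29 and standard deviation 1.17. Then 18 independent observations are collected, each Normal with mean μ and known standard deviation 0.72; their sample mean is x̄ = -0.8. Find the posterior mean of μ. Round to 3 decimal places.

With known σ, the Normal prior is conjugate. Weight on the data is w = (n/σ²)/(n/σ² + 1/τ₀²) = 34.7222/(34.7222+0.730514) = 0.97939.
Posterior mean = w·x̄ + (1−w)·μ₀ = 0.97939·-0.8 + 0.020605·-0.29 = -0.789.

Posterior mean ≈ -0.789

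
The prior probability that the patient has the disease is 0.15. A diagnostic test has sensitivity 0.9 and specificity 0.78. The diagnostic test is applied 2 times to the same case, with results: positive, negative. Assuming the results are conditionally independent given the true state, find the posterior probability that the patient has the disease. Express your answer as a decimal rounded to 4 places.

Posterior P(H) ≈ 0.0847

With H the event that the patient has the disease, the joint likelihood of the observed sequence is P(data|H) = 0.9·0.1 = 0.090000 and P(data|¬H) = 0.22·0.78 = 0.17160.
Bayes: P(H|data) = 0.15·0.090000 / (0.15·0.090000 + 0.85·0.17160) = 0.013500/0.15936 = 0.0847.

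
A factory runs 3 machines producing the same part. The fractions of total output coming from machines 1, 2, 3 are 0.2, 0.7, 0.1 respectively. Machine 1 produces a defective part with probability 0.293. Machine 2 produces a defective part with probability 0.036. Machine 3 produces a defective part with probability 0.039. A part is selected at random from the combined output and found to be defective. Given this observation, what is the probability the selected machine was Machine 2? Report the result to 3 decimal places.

Posterior probability ≈ 0.287

P(defective|M1) = 0.293; P(defective|M2) = 0.036; P(defective|M3) = 0.039.
Prior × likelihood for each source: 0.2·0.293=0.05860, 0.7·0.036=0.02520, 0.1·0.039=0.003900. Summing gives P(defective) = 0.087700.
P(Machine 2 | defective) = 0.02520 / 0.087700 = 0.287.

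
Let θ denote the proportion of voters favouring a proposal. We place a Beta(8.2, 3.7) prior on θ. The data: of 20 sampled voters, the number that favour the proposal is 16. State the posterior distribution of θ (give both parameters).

Observing 16 successes and 4 failures updates Beta(8.2, 3.7) by adding the success and failure counts to the two shape parameters: α = 8.2+16 = 24.2, β = 3.7+4 = 7.7.

Posterior: Beta(24.2, 7.7)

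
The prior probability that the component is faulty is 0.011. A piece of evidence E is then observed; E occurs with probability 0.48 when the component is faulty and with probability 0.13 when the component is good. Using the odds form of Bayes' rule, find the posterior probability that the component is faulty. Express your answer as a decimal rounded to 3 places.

Posterior probability ≈ 0.039

Prior odds = 0.011/(1−0.011) = 0.011122.
Likelihood ratio for E = 0.48/0.13 = 3.6923.
Posterior odds = prior odds × LR = 0.041067.
Posterior probability = odds/(1+odds) = 0.041067/1.0411 = 0.039.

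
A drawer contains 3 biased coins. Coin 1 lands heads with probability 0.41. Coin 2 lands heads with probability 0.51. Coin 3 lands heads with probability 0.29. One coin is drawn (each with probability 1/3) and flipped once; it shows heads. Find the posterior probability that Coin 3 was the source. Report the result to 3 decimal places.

Posterior probability ≈ 0.240

Tabulate prior·likelihood by source: [1] prior 0.333333, lik 0.41, product 0.1367; [2] prior 0.333333, lik 0.51, product 0.1700; [3] prior 0.333333, lik 0.29, product 0.09667.
Normalizing constant = 0.40333; the posterior for Coin 3 is its product over the sum, 0.09667/0.40333 = 0.240.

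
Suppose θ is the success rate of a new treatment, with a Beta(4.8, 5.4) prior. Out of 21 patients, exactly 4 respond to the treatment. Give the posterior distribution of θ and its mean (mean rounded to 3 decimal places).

The binomial likelihood is conjugate to the Beta prior: with 4 successes and 17 failures, the posterior is Beta(4.8+4, 5.4+17) = Beta(8.8, 22.4).
E[θ | data] = 8.8/(8.8+22.4) = 0.282.

Posterior: Beta(8.8, 22.4); mean ≈ 0.282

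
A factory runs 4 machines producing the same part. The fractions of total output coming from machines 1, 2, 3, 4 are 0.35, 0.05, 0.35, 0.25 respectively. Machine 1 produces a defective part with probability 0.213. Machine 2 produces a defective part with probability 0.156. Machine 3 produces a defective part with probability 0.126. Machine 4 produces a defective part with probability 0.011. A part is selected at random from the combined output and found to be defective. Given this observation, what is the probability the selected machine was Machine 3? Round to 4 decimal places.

Posterior probability ≈ 0.3413

P(defective|M1) = 0.213; P(defective|M2) = 0.156; P(defective|M3) = 0.126; P(defective|M4) = 0.011.
Prior × likelihood for each source: 0.35·0.213=0.07455, 0.05·0.156=0.007800, 0.35·0.126=0.04410, 0.25·0.011=0.002750. Summing gives P(defective) = 0.12920.
P(Machine 3 | defective) = 0.04410 / 0.12920 = 0.3413.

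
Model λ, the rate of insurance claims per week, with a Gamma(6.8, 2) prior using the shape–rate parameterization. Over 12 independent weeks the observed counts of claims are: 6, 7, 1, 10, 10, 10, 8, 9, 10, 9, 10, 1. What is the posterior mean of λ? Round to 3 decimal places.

Total count ∑xᵢ = 91 over n = 12 weeks.
Gamma is conjugate to the Poisson likelihood: posterior is Gamma(shape = 6.8+91 = 97.8, rate = 2+12 = 14).
Posterior mean = shape/rate = 97.8/14 = 6.986.

Posterior mean ≈ 6.986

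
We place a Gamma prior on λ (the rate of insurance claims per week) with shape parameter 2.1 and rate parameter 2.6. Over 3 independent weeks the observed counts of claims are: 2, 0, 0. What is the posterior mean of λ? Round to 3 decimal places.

Total count ∑xᵢ = 2 over n = 3 weeks.
Gamma is conjugate to the Poisson likelihood: posterior is Gamma(shape = 2.1+2 = 4.1, rate = 2.6+3 = 5.6).
E[λ | data] = 4.1/5.6 = 0.732.

Posterior mean ≈ 0.732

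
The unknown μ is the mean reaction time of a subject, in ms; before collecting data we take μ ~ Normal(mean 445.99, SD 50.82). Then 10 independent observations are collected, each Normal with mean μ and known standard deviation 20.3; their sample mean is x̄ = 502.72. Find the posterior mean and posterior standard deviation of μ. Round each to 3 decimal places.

Posterior mean ≈ 501.829; posterior SD ≈ 6.369

With known σ, the Normal prior is conjugate. Weight on the data is w = (n/σ²)/(n/σ² + 1/τ₀²) = 0.0242665/(0.0242665+0.00038720) = 0.98429.
Posterior mean = w·x̄ + (1−w)·μ₀ = 0.98429·502.72 + 0.015705·445.99 = 501.829. Posterior variance = 1/(0.0242665+0.00038720) = 40.5618, so SD = 6.369.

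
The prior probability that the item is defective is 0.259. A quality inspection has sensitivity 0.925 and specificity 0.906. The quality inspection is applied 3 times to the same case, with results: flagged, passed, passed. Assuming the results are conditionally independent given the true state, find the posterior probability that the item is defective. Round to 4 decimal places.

Posterior P(H) ≈ 0.0230

Let H be the event that the item is defective; start with P(H) = 0.259. P('flagged'|H) = 0.925, P('flagged'|¬H) = 0.094.
Update on result 1 ('flagged'): P(H) ← 0.925·0.2590 / (0.925·0.2590 + 0.094·0.7410) = 0.23958/0.30923 = 0.7747.
Update on result 2 ('passed'): P(H) ← 0.075·0.7747 / (0.075·0.7747 + 0.906·0.2253) = 0.058106/0.26218 = 0.2216.
Update on result 3 ('passed'): P(H) ← 0.075·0.2216 / (0.075·0.2216 + 0.906·0.7784) = 0.016622/0.72183 = 0.0230.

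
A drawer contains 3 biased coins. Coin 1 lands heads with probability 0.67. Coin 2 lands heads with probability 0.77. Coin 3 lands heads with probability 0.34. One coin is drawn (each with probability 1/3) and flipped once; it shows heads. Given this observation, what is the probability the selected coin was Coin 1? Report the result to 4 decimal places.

Posterior probability ≈ 0.3764

P(heads|C1) = 0.67; P(heads|C2) = 0.77; P(heads|C3) = 0.34.
Prior × likelihood for each source: 0.333333·0.67=0.2233, 0.333333·0.77=0.2567, 0.333333·0.34=0.1133. Summing gives P(heads) = 0.59333.
P(Coin 1 | heads) = 0.2233 / 0.59333 = 0.3764.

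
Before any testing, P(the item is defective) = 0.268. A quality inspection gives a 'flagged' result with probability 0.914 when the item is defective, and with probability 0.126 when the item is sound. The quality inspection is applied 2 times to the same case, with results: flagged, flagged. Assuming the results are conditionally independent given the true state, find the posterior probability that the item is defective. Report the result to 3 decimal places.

Posterior P(H) ≈ 0.951

Let H be the event that the item is defective; start with P(H) = 0.268. P('flagged'|H) = 0.914, P('flagged'|¬H) = 0.126.
Update on result 1 ('flagged'): P(H) ← 0.914·0.2680 / (0.914·0.2680 + 0.126·0.7320) = 0.24495/0.33718 = 0.7265.
Update on result 2 ('flagged'): P(H) ← 0.914·0.7265 / (0.914·0.7265 + 0.126·0.2735) = 0.66399/0.69845 = 0.9507.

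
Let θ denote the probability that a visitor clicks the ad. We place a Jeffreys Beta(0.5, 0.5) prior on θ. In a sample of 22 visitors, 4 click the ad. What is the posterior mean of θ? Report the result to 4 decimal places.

Observing 4 successes and 18 failures updates Beta(0.5, 0.5) by adding the success and failure counts to the two shape parameters: α = 0.5+4 = 4.5, β = 0.5+18 = 18.5.
E[θ | data] = 4.5/(4.5+18.5) = 0.1957.

Posterior mean ≈ 0.1957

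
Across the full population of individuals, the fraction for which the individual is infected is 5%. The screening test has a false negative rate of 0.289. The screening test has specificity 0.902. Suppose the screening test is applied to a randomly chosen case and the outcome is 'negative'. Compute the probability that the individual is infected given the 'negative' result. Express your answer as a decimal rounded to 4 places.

Write H for 'the individual is infected'. Prior odds H:¬H = 0.05/0.95 = 0.052632. For the 'negative' outcome, the likelihood ratio is 0.289/0.902 = 0.32040.
Posterior odds = 0.052632 × 0.32040 = 0.016863, so P(H|E) = 0.016863/(1+0.016863) = 0.0166.

P(H | E) ≈ 0.0166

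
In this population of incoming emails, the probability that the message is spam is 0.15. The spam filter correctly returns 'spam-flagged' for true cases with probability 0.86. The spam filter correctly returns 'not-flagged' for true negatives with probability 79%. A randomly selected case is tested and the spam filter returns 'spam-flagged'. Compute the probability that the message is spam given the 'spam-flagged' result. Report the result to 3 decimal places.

P(H | E) ≈ 0.420

Let H be the event that the message is spam. P(H) = 0.15, so P(¬H) = 0.85. With E the 'spam-flagged' result, P(E|H) = 0.86 and P(E|¬H) = 0.21.
P(E) = 0.86·0.15 + 0.21·0.85 = 0.12900 + 0.17850 = 0.30750.
By Bayes' theorem, P(H|E) = 0.12900 / 0.30750 = 0.420.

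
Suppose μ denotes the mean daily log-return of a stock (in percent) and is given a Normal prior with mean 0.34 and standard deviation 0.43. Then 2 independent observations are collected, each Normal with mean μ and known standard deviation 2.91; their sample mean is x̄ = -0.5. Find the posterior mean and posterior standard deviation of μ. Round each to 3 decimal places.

Prior precision 1/τ₀² = 1/0.43² = 5.40833; data precision n/σ² = 2/2.91² = 0.236180.
Posterior precision = 5.40833 + 0.236180 = 5.64451, giving posterior SD = 1/√5.64451 = 0.421.
Posterior mean = (5.40833·0.34 + 0.236180·-0.5) / 5.64451 = 0.305.

Posterior mean ≈ 0.305; posterior SD ≈ 0.421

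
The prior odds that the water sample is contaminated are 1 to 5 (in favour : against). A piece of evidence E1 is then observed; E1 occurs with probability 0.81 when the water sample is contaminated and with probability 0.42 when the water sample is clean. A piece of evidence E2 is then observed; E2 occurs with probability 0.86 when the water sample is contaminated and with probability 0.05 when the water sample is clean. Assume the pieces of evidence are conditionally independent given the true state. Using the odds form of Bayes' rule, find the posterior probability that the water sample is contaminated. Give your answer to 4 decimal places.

Posterior probability ≈ 0.8690

Prior odds = 1/5 = 0.20000. In log-odds, ln(0.20000) = -1.6094.
Add log likelihood ratios: ln(1.9286) + ln(17.200) = 3.5017.
Posterior log-odds = 1.8923, so posterior odds = exp(1.8923) = 6.6343. Converting, P(H|E) = 6.6343/7.6343 = 0.8690.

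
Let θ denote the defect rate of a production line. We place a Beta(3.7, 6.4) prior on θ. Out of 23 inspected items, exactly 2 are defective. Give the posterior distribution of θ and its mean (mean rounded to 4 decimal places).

Posterior: Beta(5.7, 27.4); mean ≈ 0.1722

Observing 2 successes and 21 failures updates Beta(3.7, 6.4) by adding the success and failure counts to the two shape parameters: α = 3.7+2 = 5.7, β = 6.4+21 = 27.4.
E[θ | data] = 5.7/(5.7+27.4) = 0.1722.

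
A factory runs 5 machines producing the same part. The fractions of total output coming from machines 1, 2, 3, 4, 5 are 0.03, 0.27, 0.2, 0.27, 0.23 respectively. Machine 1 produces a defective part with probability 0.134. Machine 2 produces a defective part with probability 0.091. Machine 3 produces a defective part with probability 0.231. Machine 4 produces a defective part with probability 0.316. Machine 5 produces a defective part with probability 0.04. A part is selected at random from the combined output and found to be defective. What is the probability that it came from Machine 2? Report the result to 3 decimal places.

P(defective|M1) = 0.134; P(defective|M2) = 0.091; P(defective|M3) = 0.231; P(defective|M4) = 0.316; P(defective|M5) = 0.04.
Prior × likelihood for each source: 0.03·0.134=0.004020, 0.27·0.091=0.02457, 0.2·0.231=0.04620, 0.27·0.316=0.08532, 0.23·0.04=0.009200. Summing gives P(defective) = 0.16931.
P(Machine 2 | defective) = 0.02457 / 0.16931 = 0.145.

Posterior probability ≈ 0.145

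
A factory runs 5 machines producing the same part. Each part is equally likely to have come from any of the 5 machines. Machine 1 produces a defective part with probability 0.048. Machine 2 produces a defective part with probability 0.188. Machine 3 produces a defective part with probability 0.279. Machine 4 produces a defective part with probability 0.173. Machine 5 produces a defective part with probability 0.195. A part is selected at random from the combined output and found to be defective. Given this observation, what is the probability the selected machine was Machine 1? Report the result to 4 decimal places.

Posterior probability ≈ 0.0544

Tabulate prior·likelihood by source: [1] prior 0.2, lik 0.048, product 0.009600; [2] prior 0.2, lik 0.188, product 0.03760; [3] prior 0.2, lik 0.279, product 0.05580; [4] prior 0.2, lik 0.173, product 0.03460; [5] prior 0.2, lik 0.195, product 0.03900.
Normalizing constant = 0.17660; the posterior for Machine 1 is its product over the sum, 0.009600/0.17660 = 0.0544.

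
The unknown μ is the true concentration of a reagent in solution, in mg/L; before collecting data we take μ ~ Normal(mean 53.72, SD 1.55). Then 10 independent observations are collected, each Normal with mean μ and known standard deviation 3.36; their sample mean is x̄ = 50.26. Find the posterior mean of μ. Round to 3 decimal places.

Posterior mean ≈ 51.366

Prior precision 1/τ₀² = 1/1.55² = 0.416233; data precision n/σ² = 10/3.36² = 0.885771.
Posterior precision = 0.416233 + 0.885771 = 1.30200.
Posterior mean = (0.416233·53.72 + 0.885771·50.26) / 1.30200 = 51.366.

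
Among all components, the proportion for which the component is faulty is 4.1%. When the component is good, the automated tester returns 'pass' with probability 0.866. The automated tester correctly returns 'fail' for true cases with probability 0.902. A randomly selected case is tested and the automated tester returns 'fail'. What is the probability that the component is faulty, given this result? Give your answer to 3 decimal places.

Write H for 'the component is faulty'. Prior odds H:¬H = 0.041/0.959 = 0.042753. For the 'fail' outcome, the likelihood ratio is 0.902/0.134 = 6.7313.
Posterior odds = 0.042753 × 6.7313 = 0.28778, so P(H|E) = 0.28778/(1+0.28778) = 0.223.

P(H | E) ≈ 0.223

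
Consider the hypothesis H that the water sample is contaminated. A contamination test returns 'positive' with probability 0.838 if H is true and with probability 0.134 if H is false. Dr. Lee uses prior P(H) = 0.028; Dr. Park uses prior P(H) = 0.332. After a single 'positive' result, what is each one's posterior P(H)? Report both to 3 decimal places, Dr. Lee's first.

The likelihood ratio for a 'positive' result is 0.838/0.134 = 6.2537.
Dr. Lee: prior odds 0.028/0.972 = 0.028807; posterior odds 0.18015; posterior probability 0.153.
Dr. Park: prior odds 0.332/0.668 = 0.49701; posterior odds 3.1081; posterior probability 0.757.

Dr. Lee: 0.153; Dr. Park: 0.757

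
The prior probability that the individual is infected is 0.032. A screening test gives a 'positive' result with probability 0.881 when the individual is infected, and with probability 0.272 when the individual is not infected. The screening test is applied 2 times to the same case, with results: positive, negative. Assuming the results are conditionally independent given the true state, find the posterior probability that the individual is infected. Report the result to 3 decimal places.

With H the event that the individual is infected, the joint likelihood of the observed sequence is P(data|H) = 0.881·0.119 = 0.10484 and P(data|¬H) = 0.272·0.728 = 0.19802.
Bayes: P(H|data) = 0.032·0.10484 / (0.032·0.10484 + 0.968·0.19802) = 0.0033548/0.19503 = 0.0172.

Posterior P(H) ≈ 0.017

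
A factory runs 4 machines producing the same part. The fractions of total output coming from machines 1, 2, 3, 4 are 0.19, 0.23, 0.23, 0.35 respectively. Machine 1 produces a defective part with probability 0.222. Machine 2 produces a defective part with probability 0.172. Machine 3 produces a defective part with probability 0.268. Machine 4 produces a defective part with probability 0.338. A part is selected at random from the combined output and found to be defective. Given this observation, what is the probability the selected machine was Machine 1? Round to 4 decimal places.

Tabulate prior·likelihood by source: [1] prior 0.19, lik 0.222, product 0.04218; [2] prior 0.23, lik 0.172, product 0.03956; [3] prior 0.23, lik 0.268, product 0.06164; [4] prior 0.35, lik 0.338, product 0.1183.
Normalizing constant = 0.26168; the posterior for Machine 1 is its product over the sum, 0.04218/0.26168 = 0.1612.

Posterior probability ≈ 0.1612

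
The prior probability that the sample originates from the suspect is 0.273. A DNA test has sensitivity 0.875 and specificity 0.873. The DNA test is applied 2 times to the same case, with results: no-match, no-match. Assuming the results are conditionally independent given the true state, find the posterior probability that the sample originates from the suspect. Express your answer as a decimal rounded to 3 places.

Posterior P(H) ≈ 0.008

Let H be the event that the sample originates from the suspect; start with P(H) = 0.273. P('match'|H) = 0.875, P('match'|¬H) = 0.127.
Update on result 1 ('no-match'): P(H) ← 0.125·0.2730 / (0.125·0.2730 + 0.873·0.7270) = 0.034125/0.66880 = 0.0510.
Update on result 2 ('no-match'): P(H) ← 0.125·0.0510 / (0.125·0.0510 + 0.873·0.9490) = 0.0063781/0.83483 = 0.0076.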